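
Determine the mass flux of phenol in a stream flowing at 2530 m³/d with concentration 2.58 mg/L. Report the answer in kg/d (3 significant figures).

2530 m³/d = 0.02928 m³/s.
Mass flux = Q·C = 0.02928 m³/s × 2.58 g/m³ = 0.07555 g/s.
= 0.07555 g/s × 86.4 = 6.527 kg/d.

6.53 kg/d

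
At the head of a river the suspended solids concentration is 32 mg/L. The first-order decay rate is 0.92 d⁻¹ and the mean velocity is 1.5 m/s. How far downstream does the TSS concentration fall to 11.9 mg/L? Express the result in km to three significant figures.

139 km

From C = C₀·e^(−kt), t = ln(C₀/C)/k = ln(32/11.9)/0.92 = 0.9892/0.92 = 1.075 d.
Distance = v·t = 1.5 m/s × 9.29e+04 s = 1.393e+05 m = 139.3 km.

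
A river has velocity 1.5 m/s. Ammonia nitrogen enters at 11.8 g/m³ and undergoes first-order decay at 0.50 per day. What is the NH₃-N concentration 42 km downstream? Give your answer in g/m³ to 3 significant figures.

Travel time t = 42 km / 1.5 m/s = 4.2e+04/1.5 = 2.8e+04 s = 0.3241 d.
First-order decay: C = 11.8·exp(−0.50·0.3241) = 11.8·0.8504 = 10.03 g/m³.

10.0 g/m³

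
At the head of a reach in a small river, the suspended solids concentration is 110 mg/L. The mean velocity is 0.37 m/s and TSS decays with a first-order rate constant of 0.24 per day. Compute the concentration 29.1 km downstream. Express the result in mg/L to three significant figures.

Travel time t = 29.1 km / 0.37 m/s = 2.91e+04/0.37 = 7.865e+04 s = 0.9103 d.
First-order decay: C = 110·exp(−0.24·0.9103) = 110·0.8037 = 88.41 mg/L.

88.4 mg/L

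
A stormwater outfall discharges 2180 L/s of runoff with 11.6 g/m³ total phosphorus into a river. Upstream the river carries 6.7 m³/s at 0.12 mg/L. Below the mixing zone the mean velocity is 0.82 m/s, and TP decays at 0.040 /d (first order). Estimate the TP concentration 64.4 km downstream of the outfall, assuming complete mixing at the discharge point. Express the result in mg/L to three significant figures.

2.83 mg/L

2180 L/s = 2.18 m³/s.
After complete mixing, C₀ = (2.18·11.6 + 6.7·0.12) / 8.88 = 2.938 mg/L.
Travel time t = 6.44e+04 m / 0.82 m/s = 7.854e+04 s = 0.909 d.
C = 2.938·exp(−0.040·0.909) = 2.938·0.9643 = 2.833 mg/L.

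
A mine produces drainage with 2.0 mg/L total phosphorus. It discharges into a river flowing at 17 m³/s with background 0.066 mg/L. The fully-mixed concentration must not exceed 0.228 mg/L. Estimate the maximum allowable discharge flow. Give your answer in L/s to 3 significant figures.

Mass balance at complete mixing: C_std·(Q_w + Q_r) = Q_w·C_e + Q_r·C_b.
Rearranging, Q_w = Q_r·(C_std − C_b)/(C_e − C_std) = 17·(0.228 − 0.066) / (2 − 0.228) = 1.554 m³/s.
= 1554 L/s.

1550 L/s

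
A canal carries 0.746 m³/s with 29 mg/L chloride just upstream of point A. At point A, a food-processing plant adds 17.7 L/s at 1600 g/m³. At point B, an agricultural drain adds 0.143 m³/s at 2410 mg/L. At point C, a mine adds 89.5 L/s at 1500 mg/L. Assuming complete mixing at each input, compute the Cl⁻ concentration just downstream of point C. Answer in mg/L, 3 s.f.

531 mg/L

17.7 L/s = 0.0177 m³/s.
After input A: C = (0.746·29 + 0.0177·1600) / 0.7637 = 65.41 mg/L.
After input B: C = (0.7637·65.41 + 0.143·2410) / 0.9067 = 435.2 mg/L.
89.5 L/s = 0.0895 m³/s.
After input C: C = (0.9067·435.2 + 0.0895·1500) / 0.9962 = 530.9 mg/L.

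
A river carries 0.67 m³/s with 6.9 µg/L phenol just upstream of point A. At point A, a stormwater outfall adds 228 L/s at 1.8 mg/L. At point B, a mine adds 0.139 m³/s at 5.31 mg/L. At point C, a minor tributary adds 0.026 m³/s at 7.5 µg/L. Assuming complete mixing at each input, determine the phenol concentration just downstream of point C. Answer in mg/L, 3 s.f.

1.08 mg/L

6.9 µg/L = 0.0069 mg/L.
228 L/s = 0.228 m³/s.
After input A: C = (0.67·0.0069 + 0.228·1.8) / 0.898 = 0.4622 mg/L.
After input B: C = (0.898·0.4622 + 0.139·5.31) / 1.037 = 1.112 mg/L.
7.5 µg/L = 0.0075 mg/L.
After input C: C = (1.037·1.112 + 0.026·0.0075) / 1.063 = 1.085 mg/L.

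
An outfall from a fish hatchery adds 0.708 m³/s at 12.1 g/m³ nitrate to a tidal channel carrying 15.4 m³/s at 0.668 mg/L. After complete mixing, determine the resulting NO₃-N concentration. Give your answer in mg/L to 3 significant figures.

1.17 mg/L

By mass balance at complete mixing, C = (0.708·12.1 + 15.4·0.668) / (0.708 + 15.4) = 18.85/16.11 = 1.17 mg/L.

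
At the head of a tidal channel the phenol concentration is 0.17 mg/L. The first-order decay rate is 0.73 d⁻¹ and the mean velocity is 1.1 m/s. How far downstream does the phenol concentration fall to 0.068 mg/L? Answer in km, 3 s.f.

119 km

From C = C₀·e^(−kt), t = ln(C₀/C)/k = ln(0.17/0.068)/0.73 = 0.9163/0.73 = 1.255 d.
Distance = v·t = 1.1 m/s × 1.084e+05 s = 1.193e+05 m = 119.3 km.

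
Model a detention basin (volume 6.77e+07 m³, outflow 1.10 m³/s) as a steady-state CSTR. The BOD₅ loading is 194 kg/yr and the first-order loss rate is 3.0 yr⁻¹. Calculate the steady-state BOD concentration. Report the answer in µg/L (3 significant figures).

Outflow Q = 1.10 m³/s × 3.156e+07 s/yr = 3.471e+07 m³/yr.
Steady-state CSTR mass balance: W = Q·C + k·V·C, so C = W/(Q + kV).
Q + kV = 3.471e+07 + 3.0·6.77e+07 = 2.378e+08 m³/yr.
C = 194/2.378e+08 = 8.158e-07 kg/m³ = 0.0008158 mg/L = 0.8158 µg/L.

0.816 µg/L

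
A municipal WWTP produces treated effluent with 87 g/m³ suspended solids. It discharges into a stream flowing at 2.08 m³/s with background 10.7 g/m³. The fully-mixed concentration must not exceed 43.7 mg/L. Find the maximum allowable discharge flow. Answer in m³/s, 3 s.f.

Mass balance at complete mixing: C_std·(Q_w + Q_r) = Q_w·C_e + Q_r·C_b.
Rearranging, Q_w = Q_r·(C_std − C_b)/(C_e − C_std) = 2.08·(43.7 − 10.7) / (87 − 43.7) = 1.585 m³/s.

1.59 m³/s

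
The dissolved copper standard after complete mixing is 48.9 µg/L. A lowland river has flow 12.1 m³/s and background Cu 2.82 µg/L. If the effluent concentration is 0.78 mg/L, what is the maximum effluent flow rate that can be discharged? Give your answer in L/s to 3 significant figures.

2.82 µg/L = 0.00282 mg/L.
48.9 µg/L = 0.0489 mg/L.
Mass balance at complete mixing: C_std·(Q_w + Q_r) = Q_w·C_e + Q_r·C_b.
Rearranging, Q_w = Q_r·(C_std − C_b)/(C_e − C_std) = 12.1·(0.0489 − 0.00282) / (0.78 − 0.0489) = 0.7626 m³/s.
= 762.6 L/s.

763 L/s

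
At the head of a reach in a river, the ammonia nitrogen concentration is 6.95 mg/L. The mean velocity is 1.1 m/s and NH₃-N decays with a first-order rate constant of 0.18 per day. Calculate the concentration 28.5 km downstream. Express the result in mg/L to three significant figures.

Travel time t = 28.5 km / 1.1 m/s = 2.85e+04/1.1 = 2.591e+04 s = 0.2999 d.
First-order decay: C = 6.95·exp(−0.18·0.2999) = 6.95·0.9475 = 6.585 mg/L.

6.58 mg/L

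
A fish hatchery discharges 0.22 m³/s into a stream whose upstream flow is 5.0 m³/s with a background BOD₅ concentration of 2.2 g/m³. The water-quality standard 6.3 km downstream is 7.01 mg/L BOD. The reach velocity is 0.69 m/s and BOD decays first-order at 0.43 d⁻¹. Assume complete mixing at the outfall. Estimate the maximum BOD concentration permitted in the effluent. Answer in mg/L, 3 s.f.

Travel time to the compliance point: t = 6300/0.69 = 9130 s = 0.1057 d; decay factor exp(−0.43·0.1057) = 0.9556.
So the concentration just after mixing may be at most 7.01/0.9556 = 7.336 mg/L.
Mass balance: 7.336·5.22 = 0.22·Cₑ + 5·2.2.
Cₑ = (38.29 − 11) / 0.22 = 124.1 mg/L.

124 mg/L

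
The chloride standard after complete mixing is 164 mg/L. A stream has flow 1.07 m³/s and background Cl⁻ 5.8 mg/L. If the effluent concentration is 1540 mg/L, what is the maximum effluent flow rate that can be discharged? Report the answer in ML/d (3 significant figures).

10.6 ML/d

Mass balance at complete mixing: C_std·(Q_w + Q_r) = Q_w·C_e + Q_r·C_b.
Rearranging, Q_w = Q_r·(C_std − C_b)/(C_e − C_std) = 1.07·(164 − 5.8) / (1540 − 164) = 0.123 m³/s.
= 10.63 ML/d.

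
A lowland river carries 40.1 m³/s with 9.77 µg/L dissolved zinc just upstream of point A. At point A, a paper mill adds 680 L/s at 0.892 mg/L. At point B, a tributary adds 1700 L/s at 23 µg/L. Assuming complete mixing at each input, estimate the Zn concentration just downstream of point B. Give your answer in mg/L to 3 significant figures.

0.0244 mg/L

9.77 µg/L = 0.00977 mg/L.
680 L/s = 0.68 m³/s.
After input A: C = (40.1·0.00977 + 0.68·0.892) / 40.78 = 0.02448 mg/L.
1700 L/s = 1.7 m³/s.
23 µg/L = 0.023 mg/L.
After input B: C = (40.78·0.02448 + 1.7·0.023) / 42.48 = 0.02442 mg/L.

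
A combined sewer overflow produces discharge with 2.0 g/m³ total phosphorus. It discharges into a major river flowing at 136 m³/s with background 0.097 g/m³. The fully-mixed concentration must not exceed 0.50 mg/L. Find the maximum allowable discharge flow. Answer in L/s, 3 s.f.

36500 L/s

Mass balance at complete mixing: C_std·(Q_w + Q_r) = Q_w·C_e + Q_r·C_b.
Rearranging, Q_w = Q_r·(C_std − C_b)/(C_e − C_std) = 136·(0.5 − 0.097) / (2 − 0.5) = 36.54 m³/s.
= 3.654e+04 L/s.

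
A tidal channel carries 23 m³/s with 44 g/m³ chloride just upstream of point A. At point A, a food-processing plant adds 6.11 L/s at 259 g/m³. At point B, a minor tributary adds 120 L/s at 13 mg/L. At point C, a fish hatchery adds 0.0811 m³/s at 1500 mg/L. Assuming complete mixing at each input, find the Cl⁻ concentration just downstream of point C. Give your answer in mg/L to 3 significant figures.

6.11 L/s = 0.00611 m³/s.
After input A: C = (23·44 + 0.00611·259) / 23.01 = 44.06 mg/L.
120 L/s = 0.12 m³/s.
After input B: C = (23.01·44.06 + 0.12·13) / 23.13 = 43.9 mg/L.
After input C: C = (23.13·43.9 + 0.0811·1500) / 23.21 = 48.98 mg/L.

49.0 mg/L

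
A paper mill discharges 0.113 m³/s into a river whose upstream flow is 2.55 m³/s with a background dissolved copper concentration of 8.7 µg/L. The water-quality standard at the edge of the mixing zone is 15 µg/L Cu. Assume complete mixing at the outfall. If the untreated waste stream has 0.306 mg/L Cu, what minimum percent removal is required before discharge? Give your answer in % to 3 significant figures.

8.7 µg/L = 0.0087 mg/L.
15 µg/L = 0.015 mg/L.
Mass balance: 0.015·2.663 = 0.113·Cₑ + 2.55·0.0087.
Cₑ = (0.03994 − 0.02218) / 0.113 = 0.1572 mg/L.
Required removal = 1 − 0.1572/0.306 = 48.64 %.

48.6 %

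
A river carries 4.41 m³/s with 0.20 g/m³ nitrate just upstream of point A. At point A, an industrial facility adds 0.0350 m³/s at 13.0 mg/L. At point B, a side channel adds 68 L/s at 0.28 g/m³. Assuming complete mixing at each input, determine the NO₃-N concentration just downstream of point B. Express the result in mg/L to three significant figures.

0.300 mg/L

After input A: C = (4.41·0.2 + 0.035·13) / 4.445 = 0.3008 mg/L.
68 L/s = 0.068 m³/s.
After input B: C = (4.445·0.3008 + 0.068·0.28) / 4.513 = 0.3005 mg/L.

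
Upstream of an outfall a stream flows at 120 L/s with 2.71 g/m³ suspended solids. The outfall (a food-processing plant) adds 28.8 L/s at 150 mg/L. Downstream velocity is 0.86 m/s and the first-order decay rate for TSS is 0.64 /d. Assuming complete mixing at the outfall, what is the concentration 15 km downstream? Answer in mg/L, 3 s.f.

28.8 L/s = 0.0288 m³/s.
120 L/s = 0.12 m³/s.
After complete mixing, C₀ = (0.0288·150 + 0.12·2.71) / 0.1488 = 31.22 mg/L.
Travel time t = 1.5e+04 m / 0.86 m/s = 1.744e+04 s = 0.2019 d.
C = 31.22·exp(−0.64·0.2019) = 31.22·0.8788 = 27.43 mg/L.

27.4 mg/L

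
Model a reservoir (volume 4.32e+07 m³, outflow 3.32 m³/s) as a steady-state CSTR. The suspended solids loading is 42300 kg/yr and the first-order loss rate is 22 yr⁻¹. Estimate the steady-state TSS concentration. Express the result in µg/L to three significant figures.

40.1 µg/L

Outflow Q = 3.32 m³/s × 3.156e+07 s/yr = 1.048e+08 m³/yr.
Steady-state CSTR mass balance: W = Q·C + k·V·C, so C = W/(Q + kV).
Q + kV = 1.048e+08 + 22·4.32e+07 = 1.055e+09 m³/yr.
C = 42300/1.055e+09 = 4.009e-05 kg/m³ = 0.04009 mg/L = 40.09 µg/L.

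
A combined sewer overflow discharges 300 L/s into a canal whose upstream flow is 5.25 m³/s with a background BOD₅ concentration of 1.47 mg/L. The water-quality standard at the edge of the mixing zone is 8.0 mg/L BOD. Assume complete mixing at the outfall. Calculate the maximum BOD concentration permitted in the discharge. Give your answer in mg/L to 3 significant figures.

300 L/s = 0.3 m³/s.
Mass balance: 8·5.55 = 0.3·Cₑ + 5.25·1.47.
Cₑ = (44.4 − 7.718) / 0.3 = 122.3 mg/L.

122 mg/L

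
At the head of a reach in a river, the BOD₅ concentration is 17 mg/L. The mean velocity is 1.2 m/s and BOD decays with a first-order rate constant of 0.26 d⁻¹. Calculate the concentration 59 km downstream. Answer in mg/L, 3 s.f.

14.7 mg/L

Travel time t = 59 km / 1.2 m/s = 5.9e+04/1.2 = 4.917e+04 s = 0.5691 d.
First-order decay: C = 17·exp(−0.26·0.5691) = 17·0.8625 = 14.66 mg/L.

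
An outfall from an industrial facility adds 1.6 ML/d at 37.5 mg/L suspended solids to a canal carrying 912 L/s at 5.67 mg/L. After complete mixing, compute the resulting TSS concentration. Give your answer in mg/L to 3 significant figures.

6.30 mg/L

1.6 ML/d = 0.01852 m³/s.
912 L/s = 0.912 m³/s.
By mass balance at complete mixing, C = (0.01852·37.5 + 0.912·5.67) / (0.01852 + 0.912) = 5.865/0.9305 = 6.303 mg/L.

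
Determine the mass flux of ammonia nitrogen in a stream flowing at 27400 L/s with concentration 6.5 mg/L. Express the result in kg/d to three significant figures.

27400 L/s = 27.4 m³/s.
Mass flux = Q·C = 27.4 m³/s × 6.5 g/m³ = 178.1 g/s.
= 178.1 g/s × 86.4 = 1.539e+04 kg/d.

15400 kg/d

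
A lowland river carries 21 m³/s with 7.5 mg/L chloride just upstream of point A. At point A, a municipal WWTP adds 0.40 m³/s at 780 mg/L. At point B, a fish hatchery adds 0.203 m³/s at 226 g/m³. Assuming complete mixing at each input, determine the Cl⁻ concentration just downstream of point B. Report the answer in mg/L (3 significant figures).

23.9 mg/L

After input A: C = (21·7.5 + 0.4·780) / 21.4 = 21.94 mg/L.
After input B: C = (21.4·21.94 + 0.203·226) / 21.6 = 23.86 mg/L.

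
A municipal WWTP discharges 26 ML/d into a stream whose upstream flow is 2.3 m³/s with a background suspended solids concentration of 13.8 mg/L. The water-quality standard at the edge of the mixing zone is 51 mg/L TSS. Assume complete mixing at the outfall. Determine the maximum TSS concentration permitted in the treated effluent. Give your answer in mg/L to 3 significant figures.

26 ML/d = 0.3009 m³/s.
Mass balance: 51·2.601 = 0.3009·Cₑ + 2.3·13.8.
Cₑ = (132.6 − 31.74) / 0.3009 = 335.3 mg/L.

335 mg/L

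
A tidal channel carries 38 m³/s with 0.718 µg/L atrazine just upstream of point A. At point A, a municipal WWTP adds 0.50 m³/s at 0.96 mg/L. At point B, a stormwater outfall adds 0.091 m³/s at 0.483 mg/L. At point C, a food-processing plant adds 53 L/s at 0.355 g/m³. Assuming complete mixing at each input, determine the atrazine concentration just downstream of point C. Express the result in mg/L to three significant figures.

0.718 µg/L = 0.000718 mg/L.
After input A: C = (38·0.000718 + 0.5·0.96) / 38.5 = 0.01318 mg/L.
After input B: C = (38.5·0.01318 + 0.091·0.483) / 38.59 = 0.01428 mg/L.
53 L/s = 0.053 m³/s.
After input C: C = (38.59·0.01428 + 0.053·0.355) / 38.64 = 0.01475 mg/L.

0.0148 mg/L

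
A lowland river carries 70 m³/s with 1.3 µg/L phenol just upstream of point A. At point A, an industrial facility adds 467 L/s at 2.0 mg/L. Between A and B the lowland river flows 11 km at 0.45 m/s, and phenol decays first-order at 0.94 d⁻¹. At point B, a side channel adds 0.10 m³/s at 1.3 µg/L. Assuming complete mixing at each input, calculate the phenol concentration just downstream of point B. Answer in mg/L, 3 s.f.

1.3 µg/L = 0.0013 mg/L.
467 L/s = 0.467 m³/s.
After input A: C = (70·0.0013 + 0.467·2) / 70.47 = 0.01455 mg/L.
Over the 11 km reach to input B (t = 2.444e+04 s = 0.2829 d), decay gives C = 0.01455·exp(−0.94·0.2829) = 0.01115 mg/L.
1.3 µg/L = 0.0013 mg/L.
After input B: C = (70.47·0.01115 + 0.1·0.0013) / 70.57 = 0.01114 mg/L.

0.0111 mg/L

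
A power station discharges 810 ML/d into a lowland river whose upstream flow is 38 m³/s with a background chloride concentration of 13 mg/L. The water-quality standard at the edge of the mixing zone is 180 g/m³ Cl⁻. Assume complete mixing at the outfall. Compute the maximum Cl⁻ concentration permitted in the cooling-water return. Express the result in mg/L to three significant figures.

810 ML/d = 9.375 m³/s.
Mass balance: 180·47.38 = 9.375·Cₑ + 38·13.
Cₑ = (8528 − 494) / 9.375 = 856.9 mg/L.

857 mg/L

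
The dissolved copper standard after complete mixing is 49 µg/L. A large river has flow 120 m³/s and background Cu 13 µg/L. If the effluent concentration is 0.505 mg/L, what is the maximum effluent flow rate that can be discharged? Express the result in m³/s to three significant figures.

9.47 m³/s

13 µg/L = 0.013 mg/L.
49 µg/L = 0.049 mg/L.
Mass balance at complete mixing: C_std·(Q_w + Q_r) = Q_w·C_e + Q_r·C_b.
Rearranging, Q_w = Q_r·(C_std − C_b)/(C_e − C_std) = 120·(0.049 − 0.013) / (0.505 − 0.049) = 9.474 m³/s.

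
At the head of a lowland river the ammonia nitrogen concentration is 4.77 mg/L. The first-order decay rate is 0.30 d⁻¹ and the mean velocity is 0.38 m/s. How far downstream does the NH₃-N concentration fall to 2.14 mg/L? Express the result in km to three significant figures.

From C = C₀·e^(−kt), t = ln(C₀/C)/k = ln(4.77/2.14)/0.30 = 0.8015/0.30 = 2.672 d.
Distance = v·t = 0.38 m/s × 2.308e+05 s = 8.772e+04 m = 87.72 km.

87.7 km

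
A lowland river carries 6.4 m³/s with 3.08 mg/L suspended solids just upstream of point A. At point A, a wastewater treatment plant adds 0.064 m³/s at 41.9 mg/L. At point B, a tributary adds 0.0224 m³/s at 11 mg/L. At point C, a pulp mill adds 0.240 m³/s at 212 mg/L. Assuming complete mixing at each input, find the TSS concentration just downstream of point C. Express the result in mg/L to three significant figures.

10.9 mg/L

After input A: C = (6.4·3.08 + 0.064·41.9) / 6.464 = 3.464 mg/L.
After input B: C = (6.464·3.464 + 0.0224·11) / 6.486 = 3.49 mg/L.
After input C: C = (6.486·3.49 + 0.24·212) / 6.726 = 10.93 mg/L.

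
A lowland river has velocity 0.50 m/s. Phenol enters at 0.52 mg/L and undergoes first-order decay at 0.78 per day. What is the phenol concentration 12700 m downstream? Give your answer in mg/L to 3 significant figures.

0.413 mg/L

Travel time t = 12700 m / 0.50 m/s = 1.27e+04/0.50 = 2.54e+04 s = 0.294 d.
First-order decay: C = 0.52·exp(−0.78·0.294) = 0.52·0.7951 = 0.4134 mg/L.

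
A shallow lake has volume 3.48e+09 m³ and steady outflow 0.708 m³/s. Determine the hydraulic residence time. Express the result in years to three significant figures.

Q = 0.708 m³/s × 3.156e+07 s/yr = 2.234e+07 m³/yr.
Hydraulic residence time τ = V/Q = 3.48e+09/2.234e+07 = 155.8 yr.

156 yr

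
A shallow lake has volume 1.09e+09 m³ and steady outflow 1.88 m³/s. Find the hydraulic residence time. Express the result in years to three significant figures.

18.4 yr

Q = 1.88 m³/s × 3.156e+07 s/yr = 5.933e+07 m³/yr.
Hydraulic residence time τ = V/Q = 1.09e+09/5.933e+07 = 18.37 yr.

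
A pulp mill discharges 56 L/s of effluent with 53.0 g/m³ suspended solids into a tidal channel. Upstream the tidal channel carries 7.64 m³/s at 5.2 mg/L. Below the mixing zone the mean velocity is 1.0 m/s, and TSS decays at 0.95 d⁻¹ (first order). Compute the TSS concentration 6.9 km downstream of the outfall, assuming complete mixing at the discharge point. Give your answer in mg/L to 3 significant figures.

56 L/s = 0.056 m³/s.
After complete mixing, C₀ = (0.056·53 + 7.64·5.2) / 7.696 = 5.548 mg/L.
Travel time t = 6900 m / 1.0 m/s = 6900 s = 0.07986 d.
C = 5.548·exp(−0.95·0.07986) = 5.548·0.9269 = 5.142 mg/L.

5.14 mg/L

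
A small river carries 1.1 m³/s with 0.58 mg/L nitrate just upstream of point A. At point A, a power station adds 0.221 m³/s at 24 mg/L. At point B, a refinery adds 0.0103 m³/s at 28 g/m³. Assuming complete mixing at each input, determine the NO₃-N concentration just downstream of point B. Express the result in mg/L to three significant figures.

4.68 mg/L

After input A: C = (1.1·0.58 + 0.221·24) / 1.321 = 4.498 mg/L.
After input B: C = (1.321·4.498 + 0.0103·28) / 1.331 = 4.68 mg/L.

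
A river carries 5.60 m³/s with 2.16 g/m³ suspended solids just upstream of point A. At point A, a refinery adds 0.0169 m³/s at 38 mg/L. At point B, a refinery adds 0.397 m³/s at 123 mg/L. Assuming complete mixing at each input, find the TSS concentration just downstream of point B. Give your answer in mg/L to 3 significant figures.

After input A: C = (5.6·2.16 + 0.0169·38) / 5.617 = 2.268 mg/L.
After input B: C = (5.617·2.268 + 0.397·123) / 6.014 = 10.24 mg/L.

10.2 mg/L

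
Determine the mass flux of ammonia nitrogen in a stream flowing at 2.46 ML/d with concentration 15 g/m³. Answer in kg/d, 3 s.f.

2.46 ML/d = 0.02847 m³/s.
Mass flux = Q·C = 0.02847 m³/s × 15 g/m³ = 0.4271 g/s.
= 0.4271 g/s × 86.4 = 36.9 kg/d.

36.9 kg/d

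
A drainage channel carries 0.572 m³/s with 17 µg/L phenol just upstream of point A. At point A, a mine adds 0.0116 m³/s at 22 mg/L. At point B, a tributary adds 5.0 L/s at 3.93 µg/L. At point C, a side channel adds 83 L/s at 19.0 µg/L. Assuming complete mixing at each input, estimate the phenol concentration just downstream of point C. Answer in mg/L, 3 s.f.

0.397 mg/L

17 µg/L = 0.017 mg/L.
After input A: C = (0.572·0.017 + 0.0116·22) / 0.5836 = 0.4539 mg/L.
5.0 L/s = 0.005 m³/s.
3.93 µg/L = 0.00393 mg/L.
After input B: C = (0.5836·0.4539 + 0.005·0.00393) / 0.5886 = 0.4501 mg/L.
83 L/s = 0.083 m³/s.
19.0 µg/L = 0.019 mg/L.
After input C: C = (0.5886·0.4501 + 0.083·0.019) / 0.6716 = 0.3968 mg/L.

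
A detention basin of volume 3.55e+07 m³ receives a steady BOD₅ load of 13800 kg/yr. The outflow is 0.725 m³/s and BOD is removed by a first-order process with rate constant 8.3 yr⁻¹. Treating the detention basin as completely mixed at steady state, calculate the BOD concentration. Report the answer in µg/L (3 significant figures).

Outflow Q = 0.725 m³/s × 3.156e+07 s/yr = 2.288e+07 m³/yr.
Steady-state CSTR mass balance: W = Q·C + k·V·C, so C = W/(Q + kV).
Q + kV = 2.288e+07 + 8.3·3.55e+07 = 3.175e+08 m³/yr.
C = 13800/3.175e+08 = 4.346e-05 kg/m³ = 0.04346 mg/L = 43.46 µg/L.

43.5 µg/L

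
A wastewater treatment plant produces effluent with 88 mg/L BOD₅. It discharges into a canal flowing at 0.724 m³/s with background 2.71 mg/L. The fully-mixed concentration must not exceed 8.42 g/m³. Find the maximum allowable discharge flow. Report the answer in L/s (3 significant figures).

51.9 L/s

Mass balance at complete mixing: C_std·(Q_w + Q_r) = Q_w·C_e + Q_r·C_b.
Rearranging, Q_w = Q_r·(C_std − C_b)/(C_e − C_std) = 0.724·(8.42 − 2.71) / (88 − 8.42) = 0.05195 m³/s.
= 51.95 L/s.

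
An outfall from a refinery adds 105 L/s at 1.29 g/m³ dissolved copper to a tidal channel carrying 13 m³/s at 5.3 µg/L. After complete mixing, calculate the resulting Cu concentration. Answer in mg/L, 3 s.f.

0.0156 mg/L

105 L/s = 0.105 m³/s.
5.3 µg/L = 0.0053 mg/L.
By mass balance at complete mixing, C = (0.105·1.29 + 13·0.0053) / (0.105 + 13) = 0.2043/13.11 = 0.01559 mg/L.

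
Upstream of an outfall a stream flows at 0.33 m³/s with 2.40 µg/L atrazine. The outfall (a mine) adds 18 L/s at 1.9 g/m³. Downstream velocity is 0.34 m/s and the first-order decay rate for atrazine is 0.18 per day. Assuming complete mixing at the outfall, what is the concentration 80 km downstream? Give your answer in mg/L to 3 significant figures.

0.0616 mg/L

18 L/s = 0.018 m³/s.
2.40 µg/L = 0.0024 mg/L.
After complete mixing, C₀ = (0.018·1.9 + 0.33·0.0024) / 0.348 = 0.1006 mg/L.
Travel time t = 8e+04 m / 0.34 m/s = 2.353e+05 s = 2.723 d.
C = 0.1006·exp(−0.18·2.723) = 0.1006·0.6125 = 0.06159 mg/L.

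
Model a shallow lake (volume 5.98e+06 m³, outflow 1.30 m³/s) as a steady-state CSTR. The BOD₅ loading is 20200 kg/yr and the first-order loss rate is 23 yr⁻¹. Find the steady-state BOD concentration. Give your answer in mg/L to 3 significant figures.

Outflow Q = 1.30 m³/s × 3.156e+07 s/yr = 4.102e+07 m³/yr.
Steady-state CSTR mass balance: W = Q·C + k·V·C, so C = W/(Q + kV).
Q + kV = 4.102e+07 + 23·5.98e+06 = 1.786e+08 m³/yr.
C = 20200/1.786e+08 = 0.0001131 kg/m³ = 0.1131 mg/L.

0.113 mg/L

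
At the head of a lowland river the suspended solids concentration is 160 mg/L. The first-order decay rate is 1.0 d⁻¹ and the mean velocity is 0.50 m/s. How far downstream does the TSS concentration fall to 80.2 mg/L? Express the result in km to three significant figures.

From C = C₀·e^(−kt), t = ln(C₀/C)/k = ln(160/80.2)/1.0 = 0.6907/1.0 = 0.6907 d.
Distance = v·t = 0.50 m/s × 5.967e+04 s = 2.984e+04 m = 29.84 km.

29.8 km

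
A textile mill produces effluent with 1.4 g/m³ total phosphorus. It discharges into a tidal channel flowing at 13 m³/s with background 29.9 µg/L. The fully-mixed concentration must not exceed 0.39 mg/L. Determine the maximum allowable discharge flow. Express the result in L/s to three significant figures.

4630 L/s

29.9 µg/L = 0.0299 mg/L.
Mass balance at complete mixing: C_std·(Q_w + Q_r) = Q_w·C_e + Q_r·C_b.
Rearranging, Q_w = Q_r·(C_std − C_b)/(C_e − C_std) = 13·(0.39 − 0.0299) / (1.4 − 0.39) = 4.635 m³/s.
= 4635 L/s.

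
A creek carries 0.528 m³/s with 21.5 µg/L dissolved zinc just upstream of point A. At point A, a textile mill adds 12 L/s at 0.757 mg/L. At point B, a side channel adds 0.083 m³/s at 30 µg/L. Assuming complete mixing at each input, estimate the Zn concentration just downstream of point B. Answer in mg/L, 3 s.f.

21.5 µg/L = 0.0215 mg/L.
12 L/s = 0.012 m³/s.
After input A: C = (0.528·0.0215 + 0.012·0.757) / 0.54 = 0.03784 mg/L.
30 µg/L = 0.03 mg/L.
After input B: C = (0.54·0.03784 + 0.083·0.03) / 0.623 = 0.0368 mg/L.

0.0368 mg/L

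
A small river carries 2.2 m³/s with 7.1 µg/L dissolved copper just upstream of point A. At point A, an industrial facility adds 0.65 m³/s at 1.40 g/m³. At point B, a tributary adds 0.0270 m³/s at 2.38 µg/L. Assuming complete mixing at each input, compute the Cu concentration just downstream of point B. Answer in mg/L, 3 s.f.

7.1 µg/L = 0.0071 mg/L.
After input A: C = (2.2·0.0071 + 0.65·1.4) / 2.85 = 0.3248 mg/L.
2.38 µg/L = 0.00238 mg/L.
After input B: C = (2.85·0.3248 + 0.027·0.00238) / 2.877 = 0.3218 mg/L.

0.322 mg/L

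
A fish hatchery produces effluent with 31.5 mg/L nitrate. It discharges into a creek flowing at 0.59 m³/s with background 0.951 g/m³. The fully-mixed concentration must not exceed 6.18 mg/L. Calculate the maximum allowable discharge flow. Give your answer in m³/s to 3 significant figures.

0.122 m³/s

Mass balance at complete mixing: C_std·(Q_w + Q_r) = Q_w·C_e + Q_r·C_b.
Rearranging, Q_w = Q_r·(C_std − C_b)/(C_e − C_std) = 0.59·(6.18 − 0.951) / (31.5 − 6.18) = 0.1218 m³/s.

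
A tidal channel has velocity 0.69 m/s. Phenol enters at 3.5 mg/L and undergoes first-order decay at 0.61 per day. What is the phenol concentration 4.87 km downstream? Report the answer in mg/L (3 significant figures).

3.33 mg/L

Travel time t = 4.87 km / 0.69 m/s = 4870/0.69 = 7058 s = 0.08169 d.
First-order decay: C = 3.5·exp(−0.61·0.08169) = 3.5·0.9514 = 3.33 mg/L.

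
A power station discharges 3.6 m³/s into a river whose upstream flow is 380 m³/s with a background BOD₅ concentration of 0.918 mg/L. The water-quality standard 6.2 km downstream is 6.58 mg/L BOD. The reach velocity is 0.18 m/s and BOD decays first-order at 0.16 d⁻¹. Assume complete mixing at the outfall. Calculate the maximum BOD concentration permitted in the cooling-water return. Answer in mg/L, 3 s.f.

650 mg/L

Travel time to the compliance point: t = 6200/0.18 = 3.444e+04 s = 0.3987 d; decay factor exp(−0.16·0.3987) = 0.9382.
So the concentration just after mixing may be at most 6.58/0.9382 = 7.013 mg/L.
Mass balance: 7.013·383.6 = 3.6·Cₑ + 380·0.918.
Cₑ = (2690 − 348.8) / 3.6 = 650.4 mg/L.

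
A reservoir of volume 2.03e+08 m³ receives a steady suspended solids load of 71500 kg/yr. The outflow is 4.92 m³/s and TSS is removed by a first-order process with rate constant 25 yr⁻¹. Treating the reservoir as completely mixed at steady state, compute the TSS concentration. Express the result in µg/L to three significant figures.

Outflow Q = 4.92 m³/s × 3.156e+07 s/yr = 1.553e+08 m³/yr.
Steady-state CSTR mass balance: W = Q·C + k·V·C, so C = W/(Q + kV).
Q + kV = 1.553e+08 + 25·2.03e+08 = 5.23e+09 m³/yr.
C = 71500/5.23e+09 = 1.367e-05 kg/m³ = 0.01367 mg/L = 13.67 µg/L.

13.7 µg/L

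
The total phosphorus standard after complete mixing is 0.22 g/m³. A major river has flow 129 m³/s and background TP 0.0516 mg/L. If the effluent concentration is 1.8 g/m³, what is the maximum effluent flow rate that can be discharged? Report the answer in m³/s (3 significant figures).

13.7 m³/s

Mass balance at complete mixing: C_std·(Q_w + Q_r) = Q_w·C_e + Q_r·C_b.
Rearranging, Q_w = Q_r·(C_std − C_b)/(C_e − C_std) = 129·(0.22 − 0.0516) / (1.8 − 0.22) = 13.75 m³/s.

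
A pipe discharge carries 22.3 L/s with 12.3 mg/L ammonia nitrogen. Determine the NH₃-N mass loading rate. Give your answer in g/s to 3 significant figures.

0.274 g/s

22.3 L/s = 0.0223 m³/s.
Mass flux = Q·C = 0.0223 m³/s × 12.3 g/m³ = 0.2743 g/s.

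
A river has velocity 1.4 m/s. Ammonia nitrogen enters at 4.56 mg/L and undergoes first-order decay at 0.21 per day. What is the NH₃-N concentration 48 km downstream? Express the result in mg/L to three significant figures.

Travel time t = 48 km / 1.4 m/s = 4.8e+04/1.4 = 3.429e+04 s = 0.3968 d.
First-order decay: C = 4.56·exp(−0.21·0.3968) = 4.56·0.92 = 4.195 mg/L.

4.20 mg/L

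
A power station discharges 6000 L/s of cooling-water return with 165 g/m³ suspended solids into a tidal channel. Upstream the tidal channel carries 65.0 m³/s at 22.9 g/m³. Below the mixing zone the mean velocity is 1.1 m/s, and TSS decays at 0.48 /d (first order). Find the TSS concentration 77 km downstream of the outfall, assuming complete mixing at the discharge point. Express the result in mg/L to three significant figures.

6000 L/s = 6 m³/s.
After complete mixing, C₀ = (6·165 + 65·22.9) / 71 = 34.91 mg/L.
Travel time t = 7.7e+04 m / 1.1 m/s = 7e+04 s = 0.8102 d.
C = 34.91·exp(−0.48·0.8102) = 34.91·0.6778 = 23.66 mg/L.

23.7 mg/L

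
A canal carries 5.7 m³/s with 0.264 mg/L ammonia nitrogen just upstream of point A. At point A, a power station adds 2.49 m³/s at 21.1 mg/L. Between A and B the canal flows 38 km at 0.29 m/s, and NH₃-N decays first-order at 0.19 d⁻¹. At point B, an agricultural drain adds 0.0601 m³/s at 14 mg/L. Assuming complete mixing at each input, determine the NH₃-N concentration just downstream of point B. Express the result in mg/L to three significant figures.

5.01 mg/L

After input A: C = (5.7·0.264 + 2.49·21.1) / 8.19 = 6.599 mg/L.
Over the 38 km reach to input B (t = 1.31e+05 s = 1.517 d), decay gives C = 6.599·exp(−0.19·1.517) = 4.947 mg/L.
After input B: C = (8.19·4.947 + 0.0601·14) / 8.25 = 5.013 mg/L.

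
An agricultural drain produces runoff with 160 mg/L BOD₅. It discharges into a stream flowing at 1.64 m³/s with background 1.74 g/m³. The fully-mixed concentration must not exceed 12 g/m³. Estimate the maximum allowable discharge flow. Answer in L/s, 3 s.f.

Mass balance at complete mixing: C_std·(Q_w + Q_r) = Q_w·C_e + Q_r·C_b.
Rearranging, Q_w = Q_r·(C_std − C_b)/(C_e − C_std) = 1.64·(12 − 1.74) / (160 − 12) = 0.1137 m³/s.
= 113.7 L/s.

114 L/s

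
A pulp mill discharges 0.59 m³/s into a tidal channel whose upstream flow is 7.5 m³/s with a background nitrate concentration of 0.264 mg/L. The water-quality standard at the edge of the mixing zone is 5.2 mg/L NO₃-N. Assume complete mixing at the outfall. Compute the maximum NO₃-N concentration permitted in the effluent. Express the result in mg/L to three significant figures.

Mass balance: 5.2·8.09 = 0.59·Cₑ + 7.5·0.264.
Cₑ = (42.07 − 1.98) / 0.59 = 67.95 mg/L.

67.9 mg/L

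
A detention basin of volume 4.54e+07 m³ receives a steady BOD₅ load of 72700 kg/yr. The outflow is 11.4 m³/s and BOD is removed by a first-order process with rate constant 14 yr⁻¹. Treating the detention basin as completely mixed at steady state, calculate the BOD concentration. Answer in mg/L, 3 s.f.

0.0730 mg/L

Outflow Q = 11.4 m³/s × 3.156e+07 s/yr = 3.598e+08 m³/yr.
Steady-state CSTR mass balance: W = Q·C + k·V·C, so C = W/(Q + kV).
Q + kV = 3.598e+08 + 14·4.54e+07 = 9.954e+08 m³/yr.
C = 72700/9.954e+08 = 7.304e-05 kg/m³ = 0.07304 mg/L.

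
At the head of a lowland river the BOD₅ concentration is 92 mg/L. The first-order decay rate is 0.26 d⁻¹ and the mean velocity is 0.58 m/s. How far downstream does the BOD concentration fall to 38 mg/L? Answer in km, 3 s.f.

170 km

From C = C₀·e^(−kt), t = ln(C₀/C)/k = ln(92/38)/0.26 = 0.8842/0.26 = 3.401 d.
Distance = v·t = 0.58 m/s × 2.938e+05 s = 1.704e+05 m = 170.4 km.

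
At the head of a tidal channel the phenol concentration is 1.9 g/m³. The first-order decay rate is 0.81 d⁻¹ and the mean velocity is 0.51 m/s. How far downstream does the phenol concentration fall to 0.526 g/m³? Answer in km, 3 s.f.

69.9 km

From C = C₀·e^(−kt), t = ln(C₀/C)/k = ln(1.9/0.526)/0.81 = 1.284/0.81 = 1.586 d.
Distance = v·t = 0.51 m/s × 1.37e+05 s = 6.987e+04 m = 69.87 km.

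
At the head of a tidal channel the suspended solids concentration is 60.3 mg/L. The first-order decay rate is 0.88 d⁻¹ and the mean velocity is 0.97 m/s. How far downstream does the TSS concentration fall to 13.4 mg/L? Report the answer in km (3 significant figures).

From C = C₀·e^(−kt), t = ln(C₀/C)/k = ln(60.3/13.4)/0.88 = 1.504/0.88 = 1.709 d.
Distance = v·t = 0.97 m/s × 1.477e+05 s = 1.432e+05 m = 143.2 km.

143 km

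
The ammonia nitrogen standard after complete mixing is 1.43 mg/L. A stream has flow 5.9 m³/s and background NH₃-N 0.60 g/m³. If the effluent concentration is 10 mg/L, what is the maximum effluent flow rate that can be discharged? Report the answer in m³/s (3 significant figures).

0.571 m³/s

Mass balance at complete mixing: C_std·(Q_w + Q_r) = Q_w·C_e + Q_r·C_b.
Rearranging, Q_w = Q_r·(C_std − C_b)/(C_e − C_std) = 5.9·(1.43 − 0.6) / (10 − 1.43) = 0.5714 m³/s.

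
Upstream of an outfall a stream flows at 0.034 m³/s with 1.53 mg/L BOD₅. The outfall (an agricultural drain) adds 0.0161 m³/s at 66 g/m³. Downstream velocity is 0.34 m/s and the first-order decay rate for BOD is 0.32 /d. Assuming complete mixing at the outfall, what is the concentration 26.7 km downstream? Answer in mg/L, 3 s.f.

16.6 mg/L

After complete mixing, C₀ = (0.0161·66 + 0.034·1.53) / 0.0501 = 22.25 mg/L.
Travel time t = 2.67e+04 m / 0.34 m/s = 7.853e+04 s = 0.9089 d.
C = 22.25·exp(−0.32·0.9089) = 22.25·0.7476 = 16.63 mg/L.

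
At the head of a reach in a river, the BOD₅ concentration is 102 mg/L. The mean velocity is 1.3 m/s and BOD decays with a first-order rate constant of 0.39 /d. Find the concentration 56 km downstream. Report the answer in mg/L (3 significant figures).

84.0 mg/L

Travel time t = 56 km / 1.3 m/s = 5.6e+04/1.3 = 4.308e+04 s = 0.4986 d.
First-order decay: C = 102·exp(−0.39·0.4986) = 102·0.8233 = 83.98 mg/L.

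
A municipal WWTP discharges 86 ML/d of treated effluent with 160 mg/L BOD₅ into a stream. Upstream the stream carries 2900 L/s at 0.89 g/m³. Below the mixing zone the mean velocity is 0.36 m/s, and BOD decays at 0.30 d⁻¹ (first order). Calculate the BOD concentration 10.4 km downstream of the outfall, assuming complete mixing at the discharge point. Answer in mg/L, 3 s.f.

86 ML/d = 0.9954 m³/s.
2900 L/s = 2.9 m³/s.
After complete mixing, C₀ = (0.9954·160 + 2.9·0.89) / 3.895 = 41.55 mg/L.
Travel time t = 1.04e+04 m / 0.36 m/s = 2.889e+04 s = 0.3344 d.
C = 41.55·exp(−0.30·0.3344) = 41.55·0.9046 = 37.58 mg/L.

37.6 mg/L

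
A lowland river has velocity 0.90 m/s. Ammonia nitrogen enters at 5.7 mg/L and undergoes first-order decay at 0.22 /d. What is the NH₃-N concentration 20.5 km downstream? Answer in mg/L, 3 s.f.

Travel time t = 20.5 km / 0.90 m/s = 2.05e+04/0.90 = 2.278e+04 s = 0.2636 d.
First-order decay: C = 5.7·exp(−0.22·0.2636) = 5.7·0.9437 = 5.379 mg/L.

5.38 mg/L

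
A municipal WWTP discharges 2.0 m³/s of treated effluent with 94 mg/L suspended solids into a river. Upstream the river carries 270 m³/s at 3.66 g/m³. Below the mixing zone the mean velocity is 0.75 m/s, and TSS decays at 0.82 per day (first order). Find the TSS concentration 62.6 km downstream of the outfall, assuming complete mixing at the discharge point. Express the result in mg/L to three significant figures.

After complete mixing, C₀ = (2·94 + 270·3.66) / 272 = 4.324 mg/L.
Travel time t = 6.26e+04 m / 0.75 m/s = 8.347e+04 s = 0.966 d.
C = 4.324·exp(−0.82·0.966) = 4.324·0.4529 = 1.958 mg/L.

1.96 mg/L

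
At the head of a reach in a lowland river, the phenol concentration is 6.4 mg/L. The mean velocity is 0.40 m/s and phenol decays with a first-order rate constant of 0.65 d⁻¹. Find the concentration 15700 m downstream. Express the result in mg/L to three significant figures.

Travel time t = 15700 m / 0.40 m/s = 1.57e+04/0.40 = 3.925e+04 s = 0.4543 d.
First-order decay: C = 6.4·exp(−0.65·0.4543) = 6.4·0.7443 = 4.764 mg/L.

4.76 mg/L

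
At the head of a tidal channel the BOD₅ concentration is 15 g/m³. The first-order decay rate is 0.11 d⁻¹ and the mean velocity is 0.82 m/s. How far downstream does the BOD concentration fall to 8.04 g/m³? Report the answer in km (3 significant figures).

From C = C₀·e^(−kt), t = ln(C₀/C)/k = ln(15/8.04)/0.11 = 0.6236/0.11 = 5.669 d.
Distance = v·t = 0.82 m/s × 4.898e+05 s = 4.017e+05 m = 401.7 km.

402 km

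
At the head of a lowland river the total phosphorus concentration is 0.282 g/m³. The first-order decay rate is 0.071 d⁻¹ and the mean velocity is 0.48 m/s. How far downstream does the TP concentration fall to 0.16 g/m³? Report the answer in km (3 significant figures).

From C = C₀·e^(−kt), t = ln(C₀/C)/k = ln(0.282/0.16)/0.071 = 0.5667/0.071 = 7.982 d.
Distance = v·t = 0.48 m/s × 6.897e+05 s = 3.31e+05 m = 331 km.

331 km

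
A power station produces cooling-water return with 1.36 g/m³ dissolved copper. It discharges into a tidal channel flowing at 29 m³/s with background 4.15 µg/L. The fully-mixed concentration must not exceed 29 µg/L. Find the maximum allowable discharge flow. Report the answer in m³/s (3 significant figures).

0.541 m³/s

4.15 µg/L = 0.00415 mg/L.
29 µg/L = 0.029 mg/L.
Mass balance at complete mixing: C_std·(Q_w + Q_r) = Q_w·C_e + Q_r·C_b.
Rearranging, Q_w = Q_r·(C_std − C_b)/(C_e − C_std) = 29·(0.029 − 0.00415) / (1.36 − 0.029) = 0.5414 m³/s.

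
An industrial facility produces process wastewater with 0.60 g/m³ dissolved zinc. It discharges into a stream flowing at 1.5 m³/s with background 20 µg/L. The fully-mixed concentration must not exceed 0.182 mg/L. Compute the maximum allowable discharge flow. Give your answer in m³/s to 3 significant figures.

20 µg/L = 0.02 mg/L.
Mass balance at complete mixing: C_std·(Q_w + Q_r) = Q_w·C_e + Q_r·C_b.
Rearranging, Q_w = Q_r·(C_std − C_b)/(C_e − C_std) = 1.5·(0.182 − 0.02) / (0.6 − 0.182) = 0.5813 m³/s.

0.581 m³/s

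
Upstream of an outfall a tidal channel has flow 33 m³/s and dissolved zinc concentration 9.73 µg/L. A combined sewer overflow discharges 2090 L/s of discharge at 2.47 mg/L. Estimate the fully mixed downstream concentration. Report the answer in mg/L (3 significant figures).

2090 L/s = 2.09 m³/s.
9.73 µg/L = 0.00973 mg/L.
By mass balance at complete mixing, C = (2.09·2.47 + 33·0.00973) / (2.09 + 33) = 5.483/35.09 = 0.1563 mg/L.

0.156 mg/L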